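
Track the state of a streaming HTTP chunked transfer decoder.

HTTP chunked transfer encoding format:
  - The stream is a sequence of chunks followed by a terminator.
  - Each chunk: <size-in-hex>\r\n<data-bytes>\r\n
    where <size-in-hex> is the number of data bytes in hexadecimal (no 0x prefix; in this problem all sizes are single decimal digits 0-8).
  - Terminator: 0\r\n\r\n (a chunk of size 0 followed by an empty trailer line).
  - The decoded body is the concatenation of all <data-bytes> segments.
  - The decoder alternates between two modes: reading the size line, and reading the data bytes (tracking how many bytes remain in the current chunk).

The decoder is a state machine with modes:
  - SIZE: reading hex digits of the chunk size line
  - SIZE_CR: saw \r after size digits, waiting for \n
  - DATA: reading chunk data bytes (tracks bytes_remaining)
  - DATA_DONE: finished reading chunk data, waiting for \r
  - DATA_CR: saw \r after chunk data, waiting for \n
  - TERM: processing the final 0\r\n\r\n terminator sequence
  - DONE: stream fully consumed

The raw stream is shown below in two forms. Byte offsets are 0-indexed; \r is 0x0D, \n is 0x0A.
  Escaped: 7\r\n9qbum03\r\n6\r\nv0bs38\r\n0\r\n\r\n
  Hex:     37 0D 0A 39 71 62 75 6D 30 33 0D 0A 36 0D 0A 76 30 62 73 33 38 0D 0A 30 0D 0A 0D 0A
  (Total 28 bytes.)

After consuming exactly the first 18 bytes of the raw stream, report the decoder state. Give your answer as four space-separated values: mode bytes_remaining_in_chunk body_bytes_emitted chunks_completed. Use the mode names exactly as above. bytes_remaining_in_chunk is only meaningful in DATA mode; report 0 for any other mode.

Byte 0 = '7': mode=SIZE remaining=0 emitted=0 chunks_done=0
Byte 1 = 0x0D: mode=SIZE_CR remaining=0 emitted=0 chunks_done=0
Byte 2 = 0x0A: mode=DATA remaining=7 emitted=0 chunks_done=0
Byte 3 = '9': mode=DATA remaining=6 emitted=1 chunks_done=0
Byte 4 = 'q': mode=DATA remaining=5 emitted=2 chunks_done=0
Byte 5 = 'b': mode=DATA remaining=4 emitted=3 chunks_done=0
Byte 6 = 'u': mode=DATA remaining=3 emitted=4 chunks_done=0
Byte 7 = 'm': mode=DATA remaining=2 emitted=5 chunks_done=0
Byte 8 = '0': mode=DATA remaining=1 emitted=6 chunks_done=0
Byte 9 = '3': mode=DATA_DONE remaining=0 emitted=7 chunks_done=0
Byte 10 = 0x0D: mode=DATA_CR remaining=0 emitted=7 chunks_done=0
Byte 11 = 0x0A: mode=SIZE remaining=0 emitted=7 chunks_done=1
Byte 12 = '6': mode=SIZE remaining=0 emitted=7 chunks_done=1
Byte 13 = 0x0D: mode=SIZE_CR remaining=0 emitted=7 chunks_done=1
Byte 14 = 0x0A: mode=DATA remaining=6 emitted=7 chunks_done=1
Byte 15 = 'v': mode=DATA remaining=5 emitted=8 chunks_done=1
Byte 16 = '0': mode=DATA remaining=4 emitted=9 chunks_done=1
Byte 17 = 'b': mode=DATA remaining=3 emitted=10 chunks_done=1

Answer: DATA 3 10 1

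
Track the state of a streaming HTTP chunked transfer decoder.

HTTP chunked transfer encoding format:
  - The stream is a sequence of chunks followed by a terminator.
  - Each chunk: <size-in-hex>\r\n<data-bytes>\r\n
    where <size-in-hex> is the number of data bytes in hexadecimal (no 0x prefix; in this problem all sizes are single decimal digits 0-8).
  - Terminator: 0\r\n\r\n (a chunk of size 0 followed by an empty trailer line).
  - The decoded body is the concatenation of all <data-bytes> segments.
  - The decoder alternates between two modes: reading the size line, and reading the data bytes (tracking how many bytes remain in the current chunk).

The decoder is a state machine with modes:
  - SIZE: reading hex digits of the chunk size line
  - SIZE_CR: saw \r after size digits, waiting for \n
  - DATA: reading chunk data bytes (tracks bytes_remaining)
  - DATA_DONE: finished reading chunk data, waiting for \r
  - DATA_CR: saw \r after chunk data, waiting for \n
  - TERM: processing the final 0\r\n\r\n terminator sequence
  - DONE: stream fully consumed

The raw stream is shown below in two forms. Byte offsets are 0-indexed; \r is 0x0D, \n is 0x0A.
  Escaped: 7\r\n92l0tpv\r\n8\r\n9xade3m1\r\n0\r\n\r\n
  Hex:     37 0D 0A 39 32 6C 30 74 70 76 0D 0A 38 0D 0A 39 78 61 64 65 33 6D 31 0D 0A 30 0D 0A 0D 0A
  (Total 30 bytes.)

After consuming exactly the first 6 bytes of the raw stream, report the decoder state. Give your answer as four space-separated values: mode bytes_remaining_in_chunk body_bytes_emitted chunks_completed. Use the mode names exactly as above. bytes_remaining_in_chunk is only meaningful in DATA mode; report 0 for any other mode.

Byte 0 = '7': mode=SIZE remaining=0 emitted=0 chunks_done=0
Byte 1 = 0x0D: mode=SIZE_CR remaining=0 emitted=0 chunks_done=0
Byte 2 = 0x0A: mode=DATA remaining=7 emitted=0 chunks_done=0
Byte 3 = '9': mode=DATA remaining=6 emitted=1 chunks_done=0
Byte 4 = '2': mode=DATA remaining=5 emitted=2 chunks_done=0
Byte 5 = 'l': mode=DATA remaining=4 emitted=3 chunks_done=0

Answer: DATA 4 3 0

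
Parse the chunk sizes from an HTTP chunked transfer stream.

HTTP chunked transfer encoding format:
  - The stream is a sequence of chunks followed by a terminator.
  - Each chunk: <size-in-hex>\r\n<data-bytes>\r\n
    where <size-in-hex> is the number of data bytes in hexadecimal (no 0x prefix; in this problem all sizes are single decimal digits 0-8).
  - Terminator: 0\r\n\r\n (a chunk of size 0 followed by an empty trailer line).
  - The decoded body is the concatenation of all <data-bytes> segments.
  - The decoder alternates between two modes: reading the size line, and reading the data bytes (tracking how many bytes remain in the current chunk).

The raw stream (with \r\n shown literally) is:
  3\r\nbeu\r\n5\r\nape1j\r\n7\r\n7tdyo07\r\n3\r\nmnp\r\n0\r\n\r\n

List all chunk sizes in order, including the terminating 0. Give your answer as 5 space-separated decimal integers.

Chunk 1: stream[0..1]='3' size=0x3=3, data at stream[3..6]='beu' -> body[0..3], body so far='beu'
Chunk 2: stream[8..9]='5' size=0x5=5, data at stream[11..16]='ape1j' -> body[3..8], body so far='beuape1j'
Chunk 3: stream[18..19]='7' size=0x7=7, data at stream[21..28]='7tdyo07' -> body[8..15], body so far='beuape1j7tdyo07'
Chunk 4: stream[30..31]='3' size=0x3=3, data at stream[33..36]='mnp' -> body[15..18], body so far='beuape1j7tdyo07mnp'
Chunk 5: stream[38..39]='0' size=0 (terminator). Final body='beuape1j7tdyo07mnp' (18 bytes)

Answer: 3 5 7 3 0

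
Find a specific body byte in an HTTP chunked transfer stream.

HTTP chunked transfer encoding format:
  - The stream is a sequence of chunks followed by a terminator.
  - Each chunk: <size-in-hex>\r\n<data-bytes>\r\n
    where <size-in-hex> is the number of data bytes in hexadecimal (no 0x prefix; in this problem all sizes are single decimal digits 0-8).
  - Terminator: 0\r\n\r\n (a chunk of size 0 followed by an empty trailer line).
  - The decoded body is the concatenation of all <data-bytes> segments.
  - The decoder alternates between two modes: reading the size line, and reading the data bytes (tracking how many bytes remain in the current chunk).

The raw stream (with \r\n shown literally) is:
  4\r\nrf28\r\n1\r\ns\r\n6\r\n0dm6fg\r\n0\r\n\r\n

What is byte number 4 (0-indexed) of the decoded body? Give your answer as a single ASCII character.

Chunk 1: stream[0..1]='4' size=0x4=4, data at stream[3..7]='rf28' -> body[0..4], body so far='rf28'
Chunk 2: stream[9..10]='1' size=0x1=1, data at stream[12..13]='s' -> body[4..5], body so far='rf28s'
Chunk 3: stream[15..16]='6' size=0x6=6, data at stream[18..24]='0dm6fg' -> body[5..11], body so far='rf28s0dm6fg'
Chunk 4: stream[26..27]='0' size=0 (terminator). Final body='rf28s0dm6fg' (11 bytes)
Body byte 4 = 's'

Answer: s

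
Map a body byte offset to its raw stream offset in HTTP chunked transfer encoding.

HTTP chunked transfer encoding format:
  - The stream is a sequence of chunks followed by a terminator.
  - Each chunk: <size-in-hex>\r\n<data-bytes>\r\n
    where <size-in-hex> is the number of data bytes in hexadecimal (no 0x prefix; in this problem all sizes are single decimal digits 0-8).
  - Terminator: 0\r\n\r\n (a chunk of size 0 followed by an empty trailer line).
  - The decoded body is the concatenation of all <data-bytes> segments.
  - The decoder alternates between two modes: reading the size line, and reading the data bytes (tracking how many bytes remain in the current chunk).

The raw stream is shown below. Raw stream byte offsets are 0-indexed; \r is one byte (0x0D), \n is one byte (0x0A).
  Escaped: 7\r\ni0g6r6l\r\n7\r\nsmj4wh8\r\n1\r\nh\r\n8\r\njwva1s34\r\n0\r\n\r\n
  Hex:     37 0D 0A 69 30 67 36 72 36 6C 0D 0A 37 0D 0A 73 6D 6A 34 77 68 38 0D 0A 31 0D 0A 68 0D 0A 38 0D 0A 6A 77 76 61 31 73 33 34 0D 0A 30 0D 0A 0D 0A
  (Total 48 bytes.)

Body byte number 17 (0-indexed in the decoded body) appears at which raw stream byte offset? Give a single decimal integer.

Answer: 35

Derivation:
Chunk 1: stream[0..1]='7' size=0x7=7, data at stream[3..10]='i0g6r6l' -> body[0..7], body so far='i0g6r6l'
Chunk 2: stream[12..13]='7' size=0x7=7, data at stream[15..22]='smj4wh8' -> body[7..14], body so far='i0g6r6lsmj4wh8'
Chunk 3: stream[24..25]='1' size=0x1=1, data at stream[27..28]='h' -> body[14..15], body so far='i0g6r6lsmj4wh8h'
Chunk 4: stream[30..31]='8' size=0x8=8, data at stream[33..41]='jwva1s34' -> body[15..23], body so far='i0g6r6lsmj4wh8hjwva1s34'
Chunk 5: stream[43..44]='0' size=0 (terminator). Final body='i0g6r6lsmj4wh8hjwva1s34' (23 bytes)
Body byte 17 at stream offset 35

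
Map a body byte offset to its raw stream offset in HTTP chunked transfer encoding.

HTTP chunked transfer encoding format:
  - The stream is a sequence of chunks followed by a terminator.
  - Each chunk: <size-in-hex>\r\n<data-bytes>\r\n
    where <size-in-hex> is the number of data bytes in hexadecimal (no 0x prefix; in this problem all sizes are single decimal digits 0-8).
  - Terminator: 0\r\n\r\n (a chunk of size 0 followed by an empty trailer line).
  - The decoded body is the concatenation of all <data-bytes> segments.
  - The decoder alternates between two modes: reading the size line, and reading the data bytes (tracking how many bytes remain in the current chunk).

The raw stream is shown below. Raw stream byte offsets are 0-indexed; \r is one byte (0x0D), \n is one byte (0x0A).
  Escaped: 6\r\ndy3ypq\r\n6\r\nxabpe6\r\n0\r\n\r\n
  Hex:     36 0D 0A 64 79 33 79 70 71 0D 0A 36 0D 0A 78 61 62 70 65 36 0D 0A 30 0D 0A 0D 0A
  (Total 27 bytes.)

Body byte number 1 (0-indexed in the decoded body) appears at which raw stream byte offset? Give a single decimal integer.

Answer: 4

Derivation:
Chunk 1: stream[0..1]='6' size=0x6=6, data at stream[3..9]='dy3ypq' -> body[0..6], body so far='dy3ypq'
Chunk 2: stream[11..12]='6' size=0x6=6, data at stream[14..20]='xabpe6' -> body[6..12], body so far='dy3ypqxabpe6'
Chunk 3: stream[22..23]='0' size=0 (terminator). Final body='dy3ypqxabpe6' (12 bytes)
Body byte 1 at stream offset 4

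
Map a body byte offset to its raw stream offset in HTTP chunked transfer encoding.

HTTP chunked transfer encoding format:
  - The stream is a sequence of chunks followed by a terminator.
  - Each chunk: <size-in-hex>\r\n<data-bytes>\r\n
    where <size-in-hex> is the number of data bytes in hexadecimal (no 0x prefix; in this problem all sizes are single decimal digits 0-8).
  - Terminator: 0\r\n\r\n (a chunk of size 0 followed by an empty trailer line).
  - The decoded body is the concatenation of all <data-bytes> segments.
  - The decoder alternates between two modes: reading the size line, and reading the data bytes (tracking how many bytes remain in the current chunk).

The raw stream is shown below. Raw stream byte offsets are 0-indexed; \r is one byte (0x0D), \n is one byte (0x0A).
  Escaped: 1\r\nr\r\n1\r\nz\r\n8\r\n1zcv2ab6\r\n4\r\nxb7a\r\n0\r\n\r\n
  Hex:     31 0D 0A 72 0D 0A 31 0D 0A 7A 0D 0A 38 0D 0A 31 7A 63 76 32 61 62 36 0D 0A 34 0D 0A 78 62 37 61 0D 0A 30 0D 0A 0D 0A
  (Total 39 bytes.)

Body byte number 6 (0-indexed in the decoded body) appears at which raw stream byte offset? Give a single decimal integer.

Chunk 1: stream[0..1]='1' size=0x1=1, data at stream[3..4]='r' -> body[0..1], body so far='r'
Chunk 2: stream[6..7]='1' size=0x1=1, data at stream[9..10]='z' -> body[1..2], body so far='rz'
Chunk 3: stream[12..13]='8' size=0x8=8, data at stream[15..23]='1zcv2ab6' -> body[2..10], body so far='rz1zcv2ab6'
Chunk 4: stream[25..26]='4' size=0x4=4, data at stream[28..32]='xb7a' -> body[10..14], body so far='rz1zcv2ab6xb7a'
Chunk 5: stream[34..35]='0' size=0 (terminator). Final body='rz1zcv2ab6xb7a' (14 bytes)
Body byte 6 at stream offset 19

Answer: 19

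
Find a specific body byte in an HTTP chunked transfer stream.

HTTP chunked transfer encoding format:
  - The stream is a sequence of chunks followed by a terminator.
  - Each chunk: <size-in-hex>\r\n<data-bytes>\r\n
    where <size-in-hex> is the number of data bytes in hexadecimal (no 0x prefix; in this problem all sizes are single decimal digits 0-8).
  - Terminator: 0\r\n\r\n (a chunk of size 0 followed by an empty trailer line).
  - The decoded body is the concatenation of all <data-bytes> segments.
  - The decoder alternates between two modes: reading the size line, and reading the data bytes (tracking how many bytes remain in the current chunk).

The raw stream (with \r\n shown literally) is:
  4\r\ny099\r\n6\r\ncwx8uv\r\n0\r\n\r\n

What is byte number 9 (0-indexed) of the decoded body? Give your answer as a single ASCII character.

Chunk 1: stream[0..1]='4' size=0x4=4, data at stream[3..7]='y099' -> body[0..4], body so far='y099'
Chunk 2: stream[9..10]='6' size=0x6=6, data at stream[12..18]='cwx8uv' -> body[4..10], body so far='y099cwx8uv'
Chunk 3: stream[20..21]='0' size=0 (terminator). Final body='y099cwx8uv' (10 bytes)
Body byte 9 = 'v'

Answer: v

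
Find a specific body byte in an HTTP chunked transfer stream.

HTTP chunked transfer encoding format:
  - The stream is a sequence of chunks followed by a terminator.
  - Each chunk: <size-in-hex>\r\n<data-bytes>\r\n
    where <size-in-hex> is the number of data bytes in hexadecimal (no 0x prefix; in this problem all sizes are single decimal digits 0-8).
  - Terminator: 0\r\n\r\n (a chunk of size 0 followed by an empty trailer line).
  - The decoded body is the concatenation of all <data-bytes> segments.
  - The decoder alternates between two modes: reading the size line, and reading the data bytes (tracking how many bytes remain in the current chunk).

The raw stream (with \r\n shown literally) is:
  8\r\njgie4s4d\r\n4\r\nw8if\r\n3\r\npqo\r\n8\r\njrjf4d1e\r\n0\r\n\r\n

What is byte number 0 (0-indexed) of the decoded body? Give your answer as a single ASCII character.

Chunk 1: stream[0..1]='8' size=0x8=8, data at stream[3..11]='jgie4s4d' -> body[0..8], body so far='jgie4s4d'
Chunk 2: stream[13..14]='4' size=0x4=4, data at stream[16..20]='w8if' -> body[8..12], body so far='jgie4s4dw8if'
Chunk 3: stream[22..23]='3' size=0x3=3, data at stream[25..28]='pqo' -> body[12..15], body so far='jgie4s4dw8ifpqo'
Chunk 4: stream[30..31]='8' size=0x8=8, data at stream[33..41]='jrjf4d1e' -> body[15..23], body so far='jgie4s4dw8ifpqojrjf4d1e'
Chunk 5: stream[43..44]='0' size=0 (terminator). Final body='jgie4s4dw8ifpqojrjf4d1e' (23 bytes)
Body byte 0 = 'j'

Answer: j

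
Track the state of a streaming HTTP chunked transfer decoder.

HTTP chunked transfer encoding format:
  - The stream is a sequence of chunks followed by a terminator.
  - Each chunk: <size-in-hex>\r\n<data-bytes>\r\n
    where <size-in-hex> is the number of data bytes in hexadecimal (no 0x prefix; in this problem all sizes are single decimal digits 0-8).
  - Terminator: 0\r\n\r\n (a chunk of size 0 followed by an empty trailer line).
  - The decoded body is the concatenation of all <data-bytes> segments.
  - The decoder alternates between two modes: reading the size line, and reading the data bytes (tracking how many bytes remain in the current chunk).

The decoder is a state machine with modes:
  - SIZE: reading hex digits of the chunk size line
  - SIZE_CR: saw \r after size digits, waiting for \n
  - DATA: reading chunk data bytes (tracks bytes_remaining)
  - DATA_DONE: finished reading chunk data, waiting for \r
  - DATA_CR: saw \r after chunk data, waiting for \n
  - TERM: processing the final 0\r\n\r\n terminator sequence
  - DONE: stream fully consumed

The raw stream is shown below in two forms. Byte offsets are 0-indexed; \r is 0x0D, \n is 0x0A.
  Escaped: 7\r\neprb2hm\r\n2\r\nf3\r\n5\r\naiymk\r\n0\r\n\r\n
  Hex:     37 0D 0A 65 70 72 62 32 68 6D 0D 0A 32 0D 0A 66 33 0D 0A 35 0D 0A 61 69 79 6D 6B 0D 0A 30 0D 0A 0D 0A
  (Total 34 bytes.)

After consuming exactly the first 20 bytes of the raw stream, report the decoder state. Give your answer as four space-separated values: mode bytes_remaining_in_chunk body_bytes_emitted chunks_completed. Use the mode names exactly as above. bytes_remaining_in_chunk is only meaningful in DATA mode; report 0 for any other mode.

Answer: SIZE 0 9 2

Derivation:
Byte 0 = '7': mode=SIZE remaining=0 emitted=0 chunks_done=0
Byte 1 = 0x0D: mode=SIZE_CR remaining=0 emitted=0 chunks_done=0
Byte 2 = 0x0A: mode=DATA remaining=7 emitted=0 chunks_done=0
Byte 3 = 'e': mode=DATA remaining=6 emitted=1 chunks_done=0
Byte 4 = 'p': mode=DATA remaining=5 emitted=2 chunks_done=0
Byte 5 = 'r': mode=DATA remaining=4 emitted=3 chunks_done=0
Byte 6 = 'b': mode=DATA remaining=3 emitted=4 chunks_done=0
Byte 7 = '2': mode=DATA remaining=2 emitted=5 chunks_done=0
Byte 8 = 'h': mode=DATA remaining=1 emitted=6 chunks_done=0
Byte 9 = 'm': mode=DATA_DONE remaining=0 emitted=7 chunks_done=0
Byte 10 = 0x0D: mode=DATA_CR remaining=0 emitted=7 chunks_done=0
Byte 11 = 0x0A: mode=SIZE remaining=0 emitted=7 chunks_done=1
Byte 12 = '2': mode=SIZE remaining=0 emitted=7 chunks_done=1
Byte 13 = 0x0D: mode=SIZE_CR remaining=0 emitted=7 chunks_done=1
Byte 14 = 0x0A: mode=DATA remaining=2 emitted=7 chunks_done=1
Byte 15 = 'f': mode=DATA remaining=1 emitted=8 chunks_done=1
Byte 16 = '3': mode=DATA_DONE remaining=0 emitted=9 chunks_done=1
Byte 17 = 0x0D: mode=DATA_CR remaining=0 emitted=9 chunks_done=1
Byte 18 = 0x0A: mode=SIZE remaining=0 emitted=9 chunks_done=2
Byte 19 = '5': mode=SIZE remaining=0 emitted=9 chunks_done=2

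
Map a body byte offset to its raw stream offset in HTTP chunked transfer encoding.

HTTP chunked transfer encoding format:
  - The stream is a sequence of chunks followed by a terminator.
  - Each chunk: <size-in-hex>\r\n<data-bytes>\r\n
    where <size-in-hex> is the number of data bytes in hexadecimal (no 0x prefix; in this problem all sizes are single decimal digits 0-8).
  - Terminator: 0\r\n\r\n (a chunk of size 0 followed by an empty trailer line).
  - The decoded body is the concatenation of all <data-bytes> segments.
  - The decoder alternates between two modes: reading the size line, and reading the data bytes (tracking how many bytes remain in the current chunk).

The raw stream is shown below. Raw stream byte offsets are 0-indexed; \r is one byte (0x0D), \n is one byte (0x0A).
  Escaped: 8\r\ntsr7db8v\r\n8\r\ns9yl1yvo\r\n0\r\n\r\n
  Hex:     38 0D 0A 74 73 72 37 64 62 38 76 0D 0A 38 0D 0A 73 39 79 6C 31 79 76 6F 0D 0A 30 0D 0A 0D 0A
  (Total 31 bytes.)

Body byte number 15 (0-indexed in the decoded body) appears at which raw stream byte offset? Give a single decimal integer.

Chunk 1: stream[0..1]='8' size=0x8=8, data at stream[3..11]='tsr7db8v' -> body[0..8], body so far='tsr7db8v'
Chunk 2: stream[13..14]='8' size=0x8=8, data at stream[16..24]='s9yl1yvo' -> body[8..16], body so far='tsr7db8vs9yl1yvo'
Chunk 3: stream[26..27]='0' size=0 (terminator). Final body='tsr7db8vs9yl1yvo' (16 bytes)
Body byte 15 at stream offset 23

Answer: 23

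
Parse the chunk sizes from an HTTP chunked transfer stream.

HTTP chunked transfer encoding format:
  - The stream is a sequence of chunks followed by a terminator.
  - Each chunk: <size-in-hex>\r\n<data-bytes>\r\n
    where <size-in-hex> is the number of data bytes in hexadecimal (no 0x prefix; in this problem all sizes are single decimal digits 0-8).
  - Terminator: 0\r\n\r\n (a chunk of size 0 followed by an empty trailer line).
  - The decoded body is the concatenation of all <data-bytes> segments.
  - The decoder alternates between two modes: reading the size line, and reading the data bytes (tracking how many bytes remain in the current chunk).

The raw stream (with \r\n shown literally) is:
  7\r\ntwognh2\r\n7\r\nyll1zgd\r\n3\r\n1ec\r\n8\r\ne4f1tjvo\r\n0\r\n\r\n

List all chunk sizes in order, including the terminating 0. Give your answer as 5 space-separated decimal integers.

Chunk 1: stream[0..1]='7' size=0x7=7, data at stream[3..10]='twognh2' -> body[0..7], body so far='twognh2'
Chunk 2: stream[12..13]='7' size=0x7=7, data at stream[15..22]='yll1zgd' -> body[7..14], body so far='twognh2yll1zgd'
Chunk 3: stream[24..25]='3' size=0x3=3, data at stream[27..30]='1ec' -> body[14..17], body so far='twognh2yll1zgd1ec'
Chunk 4: stream[32..33]='8' size=0x8=8, data at stream[35..43]='e4f1tjvo' -> body[17..25], body so far='twognh2yll1zgd1ece4f1tjvo'
Chunk 5: stream[45..46]='0' size=0 (terminator). Final body='twognh2yll1zgd1ece4f1tjvo' (25 bytes)

Answer: 7 7 3 8 0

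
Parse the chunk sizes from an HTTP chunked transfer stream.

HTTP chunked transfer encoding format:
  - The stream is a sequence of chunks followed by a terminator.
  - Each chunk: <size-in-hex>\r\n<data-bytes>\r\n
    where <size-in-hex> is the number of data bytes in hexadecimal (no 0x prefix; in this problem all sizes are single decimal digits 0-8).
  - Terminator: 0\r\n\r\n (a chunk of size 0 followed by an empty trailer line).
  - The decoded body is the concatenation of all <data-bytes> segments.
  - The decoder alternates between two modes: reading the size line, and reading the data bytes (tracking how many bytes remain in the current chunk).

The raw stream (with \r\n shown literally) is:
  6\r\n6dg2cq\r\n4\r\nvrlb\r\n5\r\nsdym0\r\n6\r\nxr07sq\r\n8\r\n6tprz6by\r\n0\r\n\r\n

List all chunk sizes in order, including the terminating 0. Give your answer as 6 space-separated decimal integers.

Answer: 6 4 5 6 8 0

Derivation:
Chunk 1: stream[0..1]='6' size=0x6=6, data at stream[3..9]='6dg2cq' -> body[0..6], body so far='6dg2cq'
Chunk 2: stream[11..12]='4' size=0x4=4, data at stream[14..18]='vrlb' -> body[6..10], body so far='6dg2cqvrlb'
Chunk 3: stream[20..21]='5' size=0x5=5, data at stream[23..28]='sdym0' -> body[10..15], body so far='6dg2cqvrlbsdym0'
Chunk 4: stream[30..31]='6' size=0x6=6, data at stream[33..39]='xr07sq' -> body[15..21], body so far='6dg2cqvrlbsdym0xr07sq'
Chunk 5: stream[41..42]='8' size=0x8=8, data at stream[44..52]='6tprz6by' -> body[21..29], body so far='6dg2cqvrlbsdym0xr07sq6tprz6by'
Chunk 6: stream[54..55]='0' size=0 (terminator). Final body='6dg2cqvrlbsdym0xr07sq6tprz6by' (29 bytes)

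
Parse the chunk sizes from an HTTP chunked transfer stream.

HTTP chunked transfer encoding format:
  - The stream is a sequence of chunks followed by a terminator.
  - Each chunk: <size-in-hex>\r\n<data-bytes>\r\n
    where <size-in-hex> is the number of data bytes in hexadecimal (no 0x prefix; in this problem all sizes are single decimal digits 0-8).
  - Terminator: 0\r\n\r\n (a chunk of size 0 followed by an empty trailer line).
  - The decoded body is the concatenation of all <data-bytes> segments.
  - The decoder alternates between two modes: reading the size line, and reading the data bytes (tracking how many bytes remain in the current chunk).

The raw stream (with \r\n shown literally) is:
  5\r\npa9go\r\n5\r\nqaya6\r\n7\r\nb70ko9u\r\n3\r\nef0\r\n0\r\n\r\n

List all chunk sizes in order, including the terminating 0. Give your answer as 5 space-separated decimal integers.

Chunk 1: stream[0..1]='5' size=0x5=5, data at stream[3..8]='pa9go' -> body[0..5], body so far='pa9go'
Chunk 2: stream[10..11]='5' size=0x5=5, data at stream[13..18]='qaya6' -> body[5..10], body so far='pa9goqaya6'
Chunk 3: stream[20..21]='7' size=0x7=7, data at stream[23..30]='b70ko9u' -> body[10..17], body so far='pa9goqaya6b70ko9u'
Chunk 4: stream[32..33]='3' size=0x3=3, data at stream[35..38]='ef0' -> body[17..20], body so far='pa9goqaya6b70ko9uef0'
Chunk 5: stream[40..41]='0' size=0 (terminator). Final body='pa9goqaya6b70ko9uef0' (20 bytes)

Answer: 5 5 7 3 0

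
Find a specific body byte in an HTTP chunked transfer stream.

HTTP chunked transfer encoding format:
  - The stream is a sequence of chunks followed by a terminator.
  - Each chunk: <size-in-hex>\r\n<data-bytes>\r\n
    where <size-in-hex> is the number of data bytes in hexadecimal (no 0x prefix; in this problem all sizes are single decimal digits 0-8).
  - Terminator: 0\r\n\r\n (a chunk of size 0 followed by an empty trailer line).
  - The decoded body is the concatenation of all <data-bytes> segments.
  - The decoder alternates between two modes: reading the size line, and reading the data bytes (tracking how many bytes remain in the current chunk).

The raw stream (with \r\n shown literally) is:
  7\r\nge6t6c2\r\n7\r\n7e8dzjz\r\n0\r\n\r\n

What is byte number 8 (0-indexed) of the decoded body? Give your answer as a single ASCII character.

Answer: e

Derivation:
Chunk 1: stream[0..1]='7' size=0x7=7, data at stream[3..10]='ge6t6c2' -> body[0..7], body so far='ge6t6c2'
Chunk 2: stream[12..13]='7' size=0x7=7, data at stream[15..22]='7e8dzjz' -> body[7..14], body so far='ge6t6c27e8dzjz'
Chunk 3: stream[24..25]='0' size=0 (terminator). Final body='ge6t6c27e8dzjz' (14 bytes)
Body byte 8 = 'e'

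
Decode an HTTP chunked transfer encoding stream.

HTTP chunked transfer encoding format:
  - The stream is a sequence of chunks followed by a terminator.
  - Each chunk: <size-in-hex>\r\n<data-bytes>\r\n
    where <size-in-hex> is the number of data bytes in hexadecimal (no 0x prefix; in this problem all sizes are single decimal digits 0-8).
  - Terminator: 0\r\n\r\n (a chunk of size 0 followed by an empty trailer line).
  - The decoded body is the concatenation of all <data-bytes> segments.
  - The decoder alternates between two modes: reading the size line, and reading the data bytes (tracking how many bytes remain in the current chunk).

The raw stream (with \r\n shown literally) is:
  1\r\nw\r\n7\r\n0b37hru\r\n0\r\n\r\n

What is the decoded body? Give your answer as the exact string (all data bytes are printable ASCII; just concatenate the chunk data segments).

Chunk 1: stream[0..1]='1' size=0x1=1, data at stream[3..4]='w' -> body[0..1], body so far='w'
Chunk 2: stream[6..7]='7' size=0x7=7, data at stream[9..16]='0b37hru' -> body[1..8], body so far='w0b37hru'
Chunk 3: stream[18..19]='0' size=0 (terminator). Final body='w0b37hru' (8 bytes)

Answer: w0b37hru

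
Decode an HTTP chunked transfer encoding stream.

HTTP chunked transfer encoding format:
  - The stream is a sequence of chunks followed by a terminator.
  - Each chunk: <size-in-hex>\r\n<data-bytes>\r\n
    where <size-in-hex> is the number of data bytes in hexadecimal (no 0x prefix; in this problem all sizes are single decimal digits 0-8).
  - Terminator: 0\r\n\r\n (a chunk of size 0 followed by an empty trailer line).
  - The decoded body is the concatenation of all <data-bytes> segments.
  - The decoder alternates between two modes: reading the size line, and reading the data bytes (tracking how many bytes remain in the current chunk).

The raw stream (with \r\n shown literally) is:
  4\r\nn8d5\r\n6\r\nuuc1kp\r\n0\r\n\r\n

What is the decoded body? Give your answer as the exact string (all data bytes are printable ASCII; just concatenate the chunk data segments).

Chunk 1: stream[0..1]='4' size=0x4=4, data at stream[3..7]='n8d5' -> body[0..4], body so far='n8d5'
Chunk 2: stream[9..10]='6' size=0x6=6, data at stream[12..18]='uuc1kp' -> body[4..10], body so far='n8d5uuc1kp'
Chunk 3: stream[20..21]='0' size=0 (terminator). Final body='n8d5uuc1kp' (10 bytes)

Answer: n8d5uuc1kp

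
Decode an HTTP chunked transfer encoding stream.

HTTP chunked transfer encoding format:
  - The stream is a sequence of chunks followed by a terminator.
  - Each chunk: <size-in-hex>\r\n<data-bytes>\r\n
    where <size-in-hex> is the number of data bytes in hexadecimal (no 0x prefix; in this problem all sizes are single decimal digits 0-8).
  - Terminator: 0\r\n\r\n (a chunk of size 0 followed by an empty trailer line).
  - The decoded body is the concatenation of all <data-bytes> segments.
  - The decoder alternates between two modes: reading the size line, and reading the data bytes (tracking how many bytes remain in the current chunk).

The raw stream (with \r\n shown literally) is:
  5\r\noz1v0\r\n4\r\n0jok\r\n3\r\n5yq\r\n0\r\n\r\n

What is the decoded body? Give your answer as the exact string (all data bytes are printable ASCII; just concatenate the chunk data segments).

Answer: oz1v00jok5yq

Derivation:
Chunk 1: stream[0..1]='5' size=0x5=5, data at stream[3..8]='oz1v0' -> body[0..5], body so far='oz1v0'
Chunk 2: stream[10..11]='4' size=0x4=4, data at stream[13..17]='0jok' -> body[5..9], body so far='oz1v00jok'
Chunk 3: stream[19..20]='3' size=0x3=3, data at stream[22..25]='5yq' -> body[9..12], body so far='oz1v00jok5yq'
Chunk 4: stream[27..28]='0' size=0 (terminator). Final body='oz1v00jok5yq' (12 bytes)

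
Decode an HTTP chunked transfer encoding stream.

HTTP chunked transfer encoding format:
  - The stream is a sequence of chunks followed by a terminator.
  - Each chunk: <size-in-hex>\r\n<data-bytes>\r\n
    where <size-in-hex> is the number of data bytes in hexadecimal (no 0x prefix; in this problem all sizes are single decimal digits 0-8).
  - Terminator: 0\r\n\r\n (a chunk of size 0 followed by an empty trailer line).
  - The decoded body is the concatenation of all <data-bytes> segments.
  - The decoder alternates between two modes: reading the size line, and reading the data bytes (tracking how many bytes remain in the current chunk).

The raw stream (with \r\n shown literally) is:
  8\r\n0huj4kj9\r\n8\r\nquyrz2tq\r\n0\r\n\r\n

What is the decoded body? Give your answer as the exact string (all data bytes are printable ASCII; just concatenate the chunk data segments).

Answer: 0huj4kj9quyrz2tq

Derivation:
Chunk 1: stream[0..1]='8' size=0x8=8, data at stream[3..11]='0huj4kj9' -> body[0..8], body so far='0huj4kj9'
Chunk 2: stream[13..14]='8' size=0x8=8, data at stream[16..24]='quyrz2tq' -> body[8..16], body so far='0huj4kj9quyrz2tq'
Chunk 3: stream[26..27]='0' size=0 (terminator). Final body='0huj4kj9quyrz2tq' (16 bytes)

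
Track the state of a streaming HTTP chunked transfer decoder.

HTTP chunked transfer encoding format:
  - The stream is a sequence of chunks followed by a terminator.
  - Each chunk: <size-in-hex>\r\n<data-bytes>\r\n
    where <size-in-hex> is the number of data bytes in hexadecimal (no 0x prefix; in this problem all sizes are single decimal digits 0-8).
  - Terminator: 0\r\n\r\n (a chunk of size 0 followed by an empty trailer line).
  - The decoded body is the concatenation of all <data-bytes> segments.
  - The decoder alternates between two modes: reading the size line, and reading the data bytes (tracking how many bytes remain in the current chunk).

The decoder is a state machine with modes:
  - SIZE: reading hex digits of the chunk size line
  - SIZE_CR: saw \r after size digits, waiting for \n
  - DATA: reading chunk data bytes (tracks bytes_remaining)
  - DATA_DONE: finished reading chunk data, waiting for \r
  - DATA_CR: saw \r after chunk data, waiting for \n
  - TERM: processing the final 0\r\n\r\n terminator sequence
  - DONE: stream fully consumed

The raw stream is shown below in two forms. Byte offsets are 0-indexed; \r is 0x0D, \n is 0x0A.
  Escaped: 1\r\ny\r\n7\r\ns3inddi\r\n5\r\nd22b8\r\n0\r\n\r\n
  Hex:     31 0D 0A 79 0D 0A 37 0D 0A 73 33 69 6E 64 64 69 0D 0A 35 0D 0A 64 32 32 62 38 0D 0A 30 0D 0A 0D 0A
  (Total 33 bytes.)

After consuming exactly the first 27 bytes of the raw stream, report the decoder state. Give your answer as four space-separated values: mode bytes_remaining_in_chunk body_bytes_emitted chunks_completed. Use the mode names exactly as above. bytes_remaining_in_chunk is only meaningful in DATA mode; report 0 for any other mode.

Answer: DATA_CR 0 13 2

Derivation:
Byte 0 = '1': mode=SIZE remaining=0 emitted=0 chunks_done=0
Byte 1 = 0x0D: mode=SIZE_CR remaining=0 emitted=0 chunks_done=0
Byte 2 = 0x0A: mode=DATA remaining=1 emitted=0 chunks_done=0
Byte 3 = 'y': mode=DATA_DONE remaining=0 emitted=1 chunks_done=0
Byte 4 = 0x0D: mode=DATA_CR remaining=0 emitted=1 chunks_done=0
Byte 5 = 0x0A: mode=SIZE remaining=0 emitted=1 chunks_done=1
Byte 6 = '7': mode=SIZE remaining=0 emitted=1 chunks_done=1
Byte 7 = 0x0D: mode=SIZE_CR remaining=0 emitted=1 chunks_done=1
Byte 8 = 0x0A: mode=DATA remaining=7 emitted=1 chunks_done=1
Byte 9 = 's': mode=DATA remaining=6 emitted=2 chunks_done=1
Byte 10 = '3': mode=DATA remaining=5 emitted=3 chunks_done=1
Byte 11 = 'i': mode=DATA remaining=4 emitted=4 chunks_done=1
Byte 12 = 'n': mode=DATA remaining=3 emitted=5 chunks_done=1
Byte 13 = 'd': mode=DATA remaining=2 emitted=6 chunks_done=1
Byte 14 = 'd': mode=DATA remaining=1 emitted=7 chunks_done=1
Byte 15 = 'i': mode=DATA_DONE remaining=0 emitted=8 chunks_done=1
Byte 16 = 0x0D: mode=DATA_CR remaining=0 emitted=8 chunks_done=1
Byte 17 = 0x0A: mode=SIZE remaining=0 emitted=8 chunks_done=2
Byte 18 = '5': mode=SIZE remaining=0 emitted=8 chunks_done=2
Byte 19 = 0x0D: mode=SIZE_CR remaining=0 emitted=8 chunks_done=2
Byte 20 = 0x0A: mode=DATA remaining=5 emitted=8 chunks_done=2
Byte 21 = 'd': mode=DATA remaining=4 emitted=9 chunks_done=2
Byte 22 = '2': mode=DATA remaining=3 emitted=10 chunks_done=2
Byte 23 = '2': mode=DATA remaining=2 emitted=11 chunks_done=2
Byte 24 = 'b': mode=DATA remaining=1 emitted=12 chunks_done=2
Byte 25 = '8': mode=DATA_DONE remaining=0 emitted=13 chunks_done=2
Byte 26 = 0x0D: mode=DATA_CR remaining=0 emitted=13 chunks_done=2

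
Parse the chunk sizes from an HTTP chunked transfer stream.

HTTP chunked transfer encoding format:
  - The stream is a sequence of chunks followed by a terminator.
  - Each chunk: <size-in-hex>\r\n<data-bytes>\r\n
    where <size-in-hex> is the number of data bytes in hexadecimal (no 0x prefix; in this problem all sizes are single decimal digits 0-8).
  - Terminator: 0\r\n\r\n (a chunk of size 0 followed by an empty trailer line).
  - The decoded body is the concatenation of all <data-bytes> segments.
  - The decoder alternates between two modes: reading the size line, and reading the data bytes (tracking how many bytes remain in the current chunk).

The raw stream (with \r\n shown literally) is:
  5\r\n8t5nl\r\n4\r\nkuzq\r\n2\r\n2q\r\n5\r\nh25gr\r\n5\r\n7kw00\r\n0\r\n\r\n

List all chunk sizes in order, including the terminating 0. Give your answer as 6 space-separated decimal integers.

Answer: 5 4 2 5 5 0

Derivation:
Chunk 1: stream[0..1]='5' size=0x5=5, data at stream[3..8]='8t5nl' -> body[0..5], body so far='8t5nl'
Chunk 2: stream[10..11]='4' size=0x4=4, data at stream[13..17]='kuzq' -> body[5..9], body so far='8t5nlkuzq'
Chunk 3: stream[19..20]='2' size=0x2=2, data at stream[22..24]='2q' -> body[9..11], body so far='8t5nlkuzq2q'
Chunk 4: stream[26..27]='5' size=0x5=5, data at stream[29..34]='h25gr' -> body[11..16], body so far='8t5nlkuzq2qh25gr'
Chunk 5: stream[36..37]='5' size=0x5=5, data at stream[39..44]='7kw00' -> body[16..21], body so far='8t5nlkuzq2qh25gr7kw00'
Chunk 6: stream[46..47]='0' size=0 (terminator). Final body='8t5nlkuzq2qh25gr7kw00' (21 bytes)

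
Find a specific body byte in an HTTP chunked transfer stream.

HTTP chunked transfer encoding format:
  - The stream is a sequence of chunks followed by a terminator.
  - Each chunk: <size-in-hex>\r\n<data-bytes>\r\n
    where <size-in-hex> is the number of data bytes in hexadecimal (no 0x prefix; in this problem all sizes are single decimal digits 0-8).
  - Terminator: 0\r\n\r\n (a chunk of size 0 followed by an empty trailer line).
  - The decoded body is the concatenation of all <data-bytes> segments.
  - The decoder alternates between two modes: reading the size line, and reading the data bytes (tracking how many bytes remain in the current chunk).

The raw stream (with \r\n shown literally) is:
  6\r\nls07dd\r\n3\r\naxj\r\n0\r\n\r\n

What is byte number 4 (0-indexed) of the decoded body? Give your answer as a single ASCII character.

Chunk 1: stream[0..1]='6' size=0x6=6, data at stream[3..9]='ls07dd' -> body[0..6], body so far='ls07dd'
Chunk 2: stream[11..12]='3' size=0x3=3, data at stream[14..17]='axj' -> body[6..9], body so far='ls07ddaxj'
Chunk 3: stream[19..20]='0' size=0 (terminator). Final body='ls07ddaxj' (9 bytes)
Body byte 4 = 'd'

Answer: d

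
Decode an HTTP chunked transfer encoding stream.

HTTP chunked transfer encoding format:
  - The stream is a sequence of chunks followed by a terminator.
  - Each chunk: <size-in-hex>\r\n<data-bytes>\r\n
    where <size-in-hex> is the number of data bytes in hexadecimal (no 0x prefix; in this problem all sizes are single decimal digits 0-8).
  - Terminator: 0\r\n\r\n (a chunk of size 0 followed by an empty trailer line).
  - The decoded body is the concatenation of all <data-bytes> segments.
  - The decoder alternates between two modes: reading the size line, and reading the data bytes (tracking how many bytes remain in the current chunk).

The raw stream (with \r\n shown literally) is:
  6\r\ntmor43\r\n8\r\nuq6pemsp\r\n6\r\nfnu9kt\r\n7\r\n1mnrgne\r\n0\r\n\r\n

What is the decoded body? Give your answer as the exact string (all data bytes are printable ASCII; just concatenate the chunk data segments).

Chunk 1: stream[0..1]='6' size=0x6=6, data at stream[3..9]='tmor43' -> body[0..6], body so far='tmor43'
Chunk 2: stream[11..12]='8' size=0x8=8, data at stream[14..22]='uq6pemsp' -> body[6..14], body so far='tmor43uq6pemsp'
Chunk 3: stream[24..25]='6' size=0x6=6, data at stream[27..33]='fnu9kt' -> body[14..20], body so far='tmor43uq6pemspfnu9kt'
Chunk 4: stream[35..36]='7' size=0x7=7, data at stream[38..45]='1mnrgne' -> body[20..27], body so far='tmor43uq6pemspfnu9kt1mnrgne'
Chunk 5: stream[47..48]='0' size=0 (terminator). Final body='tmor43uq6pemspfnu9kt1mnrgne' (27 bytes)

Answer: tmor43uq6pemspfnu9kt1mnrgne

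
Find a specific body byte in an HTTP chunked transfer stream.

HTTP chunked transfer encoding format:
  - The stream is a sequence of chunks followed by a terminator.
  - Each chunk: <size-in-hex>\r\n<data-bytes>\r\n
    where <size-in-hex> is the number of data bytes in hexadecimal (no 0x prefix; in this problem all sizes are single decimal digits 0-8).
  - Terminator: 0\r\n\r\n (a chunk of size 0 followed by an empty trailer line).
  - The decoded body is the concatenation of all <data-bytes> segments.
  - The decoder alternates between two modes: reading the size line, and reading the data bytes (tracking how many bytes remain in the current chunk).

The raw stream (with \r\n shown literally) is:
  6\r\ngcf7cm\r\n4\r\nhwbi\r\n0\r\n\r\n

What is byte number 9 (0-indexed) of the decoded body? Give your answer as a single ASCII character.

Chunk 1: stream[0..1]='6' size=0x6=6, data at stream[3..9]='gcf7cm' -> body[0..6], body so far='gcf7cm'
Chunk 2: stream[11..12]='4' size=0x4=4, data at stream[14..18]='hwbi' -> body[6..10], body so far='gcf7cmhwbi'
Chunk 3: stream[20..21]='0' size=0 (terminator). Final body='gcf7cmhwbi' (10 bytes)
Body byte 9 = 'i'

Answer: i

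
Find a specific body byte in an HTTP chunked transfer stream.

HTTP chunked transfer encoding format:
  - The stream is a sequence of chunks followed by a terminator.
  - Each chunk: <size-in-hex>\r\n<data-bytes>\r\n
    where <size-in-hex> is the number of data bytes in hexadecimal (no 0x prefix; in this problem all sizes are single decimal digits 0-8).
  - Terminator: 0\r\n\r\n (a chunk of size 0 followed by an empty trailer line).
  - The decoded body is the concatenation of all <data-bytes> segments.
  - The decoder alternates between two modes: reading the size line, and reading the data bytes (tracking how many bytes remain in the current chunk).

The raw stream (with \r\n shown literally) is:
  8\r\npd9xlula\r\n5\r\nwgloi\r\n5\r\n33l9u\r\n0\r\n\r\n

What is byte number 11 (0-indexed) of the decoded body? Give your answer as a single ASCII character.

Answer: o

Derivation:
Chunk 1: stream[0..1]='8' size=0x8=8, data at stream[3..11]='pd9xlula' -> body[0..8], body so far='pd9xlula'
Chunk 2: stream[13..14]='5' size=0x5=5, data at stream[16..21]='wgloi' -> body[8..13], body so far='pd9xlulawgloi'
Chunk 3: stream[23..24]='5' size=0x5=5, data at stream[26..31]='33l9u' -> body[13..18], body so far='pd9xlulawgloi33l9u'
Chunk 4: stream[33..34]='0' size=0 (terminator). Final body='pd9xlulawgloi33l9u' (18 bytes)
Body byte 11 = 'o'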